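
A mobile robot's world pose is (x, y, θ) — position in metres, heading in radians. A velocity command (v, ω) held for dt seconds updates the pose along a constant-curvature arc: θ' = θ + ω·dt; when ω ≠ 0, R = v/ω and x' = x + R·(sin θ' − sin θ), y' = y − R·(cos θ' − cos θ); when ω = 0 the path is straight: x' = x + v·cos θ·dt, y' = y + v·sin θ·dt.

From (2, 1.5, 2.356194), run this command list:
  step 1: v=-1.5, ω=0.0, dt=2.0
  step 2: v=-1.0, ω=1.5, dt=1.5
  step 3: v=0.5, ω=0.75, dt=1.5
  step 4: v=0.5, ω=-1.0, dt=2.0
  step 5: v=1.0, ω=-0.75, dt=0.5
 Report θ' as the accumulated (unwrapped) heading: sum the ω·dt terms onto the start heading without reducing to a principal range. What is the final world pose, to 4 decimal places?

(5.1274, -1.8948, 3.3562)

step 1: θ'=2.3562 (straight) → pose (4.1213, -0.6213, 2.3562)
step 2: θ'=4.6062 (R=-0.6667) → pose (5.2556, -0.2206, 4.6062)
step 3: θ'=5.7312 (R=0.6667) → pose (5.5690, -0.8589, 5.7312)
step 4: θ'=3.7312 (R=-0.5000) → pose (5.5848, -1.7002, 3.7312)
step 5: θ'=3.3562 (R=-1.3333) → pose (5.1274, -1.8948, 3.3562)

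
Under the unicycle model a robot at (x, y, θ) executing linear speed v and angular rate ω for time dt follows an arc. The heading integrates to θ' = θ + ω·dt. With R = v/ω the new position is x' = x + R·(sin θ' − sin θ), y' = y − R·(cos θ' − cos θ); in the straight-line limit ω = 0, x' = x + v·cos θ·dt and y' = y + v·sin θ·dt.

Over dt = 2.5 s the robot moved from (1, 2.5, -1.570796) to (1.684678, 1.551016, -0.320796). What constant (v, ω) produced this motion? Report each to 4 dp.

Δθ = -0.320796 − -1.570796 = 1.250000
ω = Δθ/dt = 1.250000/2.5 = 0.5000
R = −Δy/(cos θ' − cos θ) = 1.0000
v = R·ω = 1.0000·0.5000 = 0.5000

v = 0.5000, ω = 0.5000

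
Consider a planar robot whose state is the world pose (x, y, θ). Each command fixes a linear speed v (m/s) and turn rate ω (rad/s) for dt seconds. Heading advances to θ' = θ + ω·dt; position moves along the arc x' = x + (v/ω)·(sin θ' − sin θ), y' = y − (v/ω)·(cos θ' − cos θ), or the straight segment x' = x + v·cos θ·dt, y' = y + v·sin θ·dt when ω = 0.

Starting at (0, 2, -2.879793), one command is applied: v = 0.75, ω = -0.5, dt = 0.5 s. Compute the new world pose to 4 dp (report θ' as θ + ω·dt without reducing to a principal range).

θ' = -2.8798 + -0.5·0.5 = -3.1298
R = v/ω = 0.75/-0.5 = -1.5000
x' = 0 + -1.5000·(sin -3.1298 − sin -2.8798) = -0.3705
y' = 2 − -1.5000·(cos -3.1298 − cos -2.8798) = 1.9490

(-0.3705, 1.9490, -3.1298)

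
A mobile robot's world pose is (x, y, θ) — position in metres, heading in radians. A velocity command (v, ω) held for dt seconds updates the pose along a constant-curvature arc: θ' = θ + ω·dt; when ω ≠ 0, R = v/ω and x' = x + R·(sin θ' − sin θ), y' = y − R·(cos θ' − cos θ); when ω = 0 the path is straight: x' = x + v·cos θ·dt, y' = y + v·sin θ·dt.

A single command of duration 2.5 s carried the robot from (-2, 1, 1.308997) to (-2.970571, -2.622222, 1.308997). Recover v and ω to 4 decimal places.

Δθ = 1.308997 − 1.308997 = 0.000000
ω = Δθ/dt = 0.000000/2.5 = 0.0000
ω = 0 → v = (Δx·cos θ + Δy·sin θ)/dt = -1.5000

v = -1.5000, ω = 0.0000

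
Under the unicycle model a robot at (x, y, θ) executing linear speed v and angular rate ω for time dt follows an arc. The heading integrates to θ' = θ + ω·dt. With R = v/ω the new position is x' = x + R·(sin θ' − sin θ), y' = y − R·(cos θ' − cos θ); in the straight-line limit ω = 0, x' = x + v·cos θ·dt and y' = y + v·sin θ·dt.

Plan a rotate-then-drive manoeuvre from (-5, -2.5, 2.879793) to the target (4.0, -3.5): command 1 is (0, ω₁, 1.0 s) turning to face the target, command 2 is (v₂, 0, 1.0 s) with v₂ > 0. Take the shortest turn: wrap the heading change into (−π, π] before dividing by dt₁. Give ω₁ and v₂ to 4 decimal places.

heading to target = atan2(-3.5−-2.5, 4−-5) = -0.1107
Δθ = wrap(-0.1107 − 2.8798) = -2.9905; ω₁ = Δθ/dt₁ = -2.9905
distance = √((4−-5)² + (-3.5−-2.5)²) = 9.0554; v₂ = distance/dt₂ = 9.0554

ω₁ = -2.9905, v₂ = 9.0554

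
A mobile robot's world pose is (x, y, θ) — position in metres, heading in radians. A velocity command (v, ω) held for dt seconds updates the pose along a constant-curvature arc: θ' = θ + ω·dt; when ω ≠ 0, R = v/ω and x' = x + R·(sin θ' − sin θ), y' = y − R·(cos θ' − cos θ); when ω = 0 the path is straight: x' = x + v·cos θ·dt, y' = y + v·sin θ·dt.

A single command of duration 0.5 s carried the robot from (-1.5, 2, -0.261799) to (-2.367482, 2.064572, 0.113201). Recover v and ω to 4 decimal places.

v = -1.7500, ω = 0.7500

Δθ = 0.113201 − -0.261799 = 0.375000
ω = Δθ/dt = 0.375000/0.5 = 0.7500
R = Δx/(sin θ' − sin θ) = -2.3333
v = R·ω = -2.3333·0.7500 = -1.7500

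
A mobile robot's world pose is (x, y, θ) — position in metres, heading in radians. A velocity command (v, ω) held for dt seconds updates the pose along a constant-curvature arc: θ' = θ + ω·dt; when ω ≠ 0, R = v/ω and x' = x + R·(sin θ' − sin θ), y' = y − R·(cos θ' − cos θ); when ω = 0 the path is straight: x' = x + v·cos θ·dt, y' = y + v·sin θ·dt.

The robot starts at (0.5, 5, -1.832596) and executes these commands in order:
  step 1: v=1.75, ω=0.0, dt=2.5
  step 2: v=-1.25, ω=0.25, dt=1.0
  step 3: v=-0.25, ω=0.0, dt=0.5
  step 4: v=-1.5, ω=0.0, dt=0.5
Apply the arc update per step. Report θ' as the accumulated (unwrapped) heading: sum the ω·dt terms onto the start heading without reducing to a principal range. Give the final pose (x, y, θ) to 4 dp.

step 1: θ'=-1.8326 (straight) → pose (-0.6323, 0.7741, -1.8326)
step 2: θ'=-1.5826 (R=-5.0000) → pose (-0.4623, 2.0092, -1.5826)
step 3: θ'=-1.5826 (straight) → pose (-0.4608, 2.1342, -1.5826)
step 4: θ'=-1.5826 (straight) → pose (-0.4520, 2.8841, -1.5826)

(-0.4520, 2.8841, -1.5826)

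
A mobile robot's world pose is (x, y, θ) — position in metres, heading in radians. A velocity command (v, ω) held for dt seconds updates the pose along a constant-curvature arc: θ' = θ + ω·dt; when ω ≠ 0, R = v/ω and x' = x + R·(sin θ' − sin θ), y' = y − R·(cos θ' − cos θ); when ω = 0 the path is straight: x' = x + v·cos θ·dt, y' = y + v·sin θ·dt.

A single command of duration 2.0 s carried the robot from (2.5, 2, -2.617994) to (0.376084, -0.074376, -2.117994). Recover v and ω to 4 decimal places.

v = 1.5000, ω = 0.2500

Δθ = -2.117994 − -2.617994 = 0.500000
ω = Δθ/dt = 0.500000/2.0 = 0.2500
R = Δx/(sin θ' − sin θ) = 6.0000
v = R·ω = 6.0000·0.2500 = 1.5000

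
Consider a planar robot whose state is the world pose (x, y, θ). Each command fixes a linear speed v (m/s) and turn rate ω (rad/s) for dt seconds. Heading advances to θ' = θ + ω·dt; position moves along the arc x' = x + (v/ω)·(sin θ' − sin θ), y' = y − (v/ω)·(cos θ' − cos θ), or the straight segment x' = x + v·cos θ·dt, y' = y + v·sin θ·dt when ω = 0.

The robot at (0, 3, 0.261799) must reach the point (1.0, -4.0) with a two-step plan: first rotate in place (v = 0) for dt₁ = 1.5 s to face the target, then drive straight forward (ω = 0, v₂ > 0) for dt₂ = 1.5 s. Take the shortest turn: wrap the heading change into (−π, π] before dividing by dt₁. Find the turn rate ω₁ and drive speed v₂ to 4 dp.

heading to target = atan2(-4−3, 1−0) = -1.4289
Δθ = wrap(-1.4289 − 0.2618) = -1.6907; ω₁ = Δθ/dt₁ = -1.1271
distance = √((1−0)² + (-4−3)²) = 7.0711; v₂ = distance/dt₂ = 4.7140

ω₁ = -1.1271, v₂ = 4.7140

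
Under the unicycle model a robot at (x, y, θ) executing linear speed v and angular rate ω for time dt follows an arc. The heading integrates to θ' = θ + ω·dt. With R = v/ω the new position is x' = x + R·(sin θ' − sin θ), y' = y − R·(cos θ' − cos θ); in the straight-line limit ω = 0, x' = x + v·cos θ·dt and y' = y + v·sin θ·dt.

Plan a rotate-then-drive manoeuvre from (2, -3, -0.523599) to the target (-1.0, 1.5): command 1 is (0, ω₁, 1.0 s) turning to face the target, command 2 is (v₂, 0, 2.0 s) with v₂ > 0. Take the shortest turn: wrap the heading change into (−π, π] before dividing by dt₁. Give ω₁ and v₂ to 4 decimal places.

heading to target = atan2(1.5−-3, -1−2) = 2.1588
Δθ = wrap(2.1588 − -0.5236) = 2.6824; ω₁ = Δθ/dt₁ = 2.6824
distance = √((-1−2)² + (1.5−-3)²) = 5.4083; v₂ = distance/dt₂ = 2.7042

ω₁ = 2.6824, v₂ = 2.7042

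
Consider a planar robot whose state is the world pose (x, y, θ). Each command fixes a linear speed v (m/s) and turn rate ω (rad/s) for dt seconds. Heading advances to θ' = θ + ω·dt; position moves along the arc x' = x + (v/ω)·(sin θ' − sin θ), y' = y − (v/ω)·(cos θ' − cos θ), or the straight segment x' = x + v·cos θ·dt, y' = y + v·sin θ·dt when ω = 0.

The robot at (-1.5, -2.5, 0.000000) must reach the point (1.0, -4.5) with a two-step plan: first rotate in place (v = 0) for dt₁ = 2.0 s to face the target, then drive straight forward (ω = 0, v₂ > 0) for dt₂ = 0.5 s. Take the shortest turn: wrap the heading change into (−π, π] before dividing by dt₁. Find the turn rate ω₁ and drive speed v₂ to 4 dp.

ω₁ = -0.3374, v₂ = 6.4031

heading to target = atan2(-4.5−-2.5, 1−-1.5) = -0.6747
Δθ = wrap(-0.6747 − 0.0000) = -0.6747; ω₁ = Δθ/dt₁ = -0.3374
distance = √((1−-1.5)² + (-4.5−-2.5)²) = 3.2016; v₂ = distance/dt₂ = 6.4031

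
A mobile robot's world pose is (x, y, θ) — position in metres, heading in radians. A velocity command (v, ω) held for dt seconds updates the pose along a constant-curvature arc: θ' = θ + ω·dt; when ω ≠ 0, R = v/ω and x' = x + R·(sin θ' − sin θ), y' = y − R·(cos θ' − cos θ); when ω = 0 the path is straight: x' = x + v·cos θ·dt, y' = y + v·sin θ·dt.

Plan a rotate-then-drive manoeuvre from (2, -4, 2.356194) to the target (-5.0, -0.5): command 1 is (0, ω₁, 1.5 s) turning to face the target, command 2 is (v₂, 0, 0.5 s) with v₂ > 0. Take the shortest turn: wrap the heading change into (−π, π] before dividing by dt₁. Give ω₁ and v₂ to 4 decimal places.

heading to target = atan2(-0.5−-4, -5−2) = 2.6779
Δθ = wrap(2.6779 − 2.3562) = 0.3218; ω₁ = Δθ/dt₁ = 0.2145
distance = √((-5−2)² + (-0.5−-4)²) = 7.8262; v₂ = distance/dt₂ = 15.6525

ω₁ = 0.2145, v₂ = 15.6525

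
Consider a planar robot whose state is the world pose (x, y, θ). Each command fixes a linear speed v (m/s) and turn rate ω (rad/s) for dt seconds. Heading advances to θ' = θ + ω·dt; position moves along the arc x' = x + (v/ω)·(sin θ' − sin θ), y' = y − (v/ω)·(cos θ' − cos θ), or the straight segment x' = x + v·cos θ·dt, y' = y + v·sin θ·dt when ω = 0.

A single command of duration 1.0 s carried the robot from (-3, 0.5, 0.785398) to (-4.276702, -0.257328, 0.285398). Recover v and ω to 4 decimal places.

Δθ = 0.285398 − 0.785398 = -0.500000
ω = Δθ/dt = -0.500000/1.0 = -0.5000
R = Δx/(sin θ' − sin θ) = 3.0000
v = R·ω = 3.0000·-0.5000 = -1.5000

v = -1.5000, ω = -0.5000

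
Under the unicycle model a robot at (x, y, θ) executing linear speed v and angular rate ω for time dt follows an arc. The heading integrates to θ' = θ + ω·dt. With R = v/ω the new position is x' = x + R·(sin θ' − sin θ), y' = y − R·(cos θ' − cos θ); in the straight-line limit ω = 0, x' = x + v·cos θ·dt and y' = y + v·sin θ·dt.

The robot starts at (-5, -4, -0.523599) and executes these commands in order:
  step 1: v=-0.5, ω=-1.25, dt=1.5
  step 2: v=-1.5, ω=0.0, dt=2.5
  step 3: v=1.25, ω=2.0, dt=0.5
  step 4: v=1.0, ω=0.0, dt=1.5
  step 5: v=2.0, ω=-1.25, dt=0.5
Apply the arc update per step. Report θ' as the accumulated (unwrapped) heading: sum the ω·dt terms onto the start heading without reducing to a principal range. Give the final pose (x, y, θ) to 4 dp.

step 1: θ'=-2.3986 (R=0.4000) → pose (-5.0706, -3.3590, -2.3986)
step 2: θ'=-2.3986 (straight) → pose (-2.3089, -0.8222, -2.3986)
step 3: θ'=-1.3986 (R=0.6250) → pose (-2.5019, -1.3895, -1.3986)
step 4: θ'=-1.3986 (straight) → pose (-2.2448, -2.8673, -1.3986)
step 5: θ'=-2.0236 (R=-1.6000) → pose (-2.3824, -3.8415, -2.0236)

(-2.3824, -3.8415, -2.0236)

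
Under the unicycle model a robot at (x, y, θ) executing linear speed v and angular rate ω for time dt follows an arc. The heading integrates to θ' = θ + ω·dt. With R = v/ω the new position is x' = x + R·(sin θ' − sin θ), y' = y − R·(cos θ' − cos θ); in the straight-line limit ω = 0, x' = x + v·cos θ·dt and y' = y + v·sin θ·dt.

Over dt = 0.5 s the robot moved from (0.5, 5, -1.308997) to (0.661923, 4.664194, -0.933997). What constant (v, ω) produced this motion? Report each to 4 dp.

v = 0.7500, ω = 0.7500

Δθ = -0.933997 − -1.308997 = 0.375000
ω = Δθ/dt = 0.375000/0.5 = 0.7500
R = −Δy/(cos θ' − cos θ) = 1.0000
v = R·ω = 1.0000·0.7500 = 0.7500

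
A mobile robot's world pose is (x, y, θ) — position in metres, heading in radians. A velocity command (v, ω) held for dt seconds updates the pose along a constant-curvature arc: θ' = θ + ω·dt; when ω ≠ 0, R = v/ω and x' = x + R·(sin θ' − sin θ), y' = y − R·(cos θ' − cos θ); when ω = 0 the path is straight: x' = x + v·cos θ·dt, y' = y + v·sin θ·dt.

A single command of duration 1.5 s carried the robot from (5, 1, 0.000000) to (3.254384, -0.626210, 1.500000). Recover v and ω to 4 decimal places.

v = -1.7500, ω = 1.0000

Δθ = 1.500000 − 0.000000 = 1.500000
ω = Δθ/dt = 1.500000/1.5 = 1.0000
R = Δx/(sin θ' − sin θ) = -1.7500
v = R·ω = -1.7500·1.0000 = -1.7500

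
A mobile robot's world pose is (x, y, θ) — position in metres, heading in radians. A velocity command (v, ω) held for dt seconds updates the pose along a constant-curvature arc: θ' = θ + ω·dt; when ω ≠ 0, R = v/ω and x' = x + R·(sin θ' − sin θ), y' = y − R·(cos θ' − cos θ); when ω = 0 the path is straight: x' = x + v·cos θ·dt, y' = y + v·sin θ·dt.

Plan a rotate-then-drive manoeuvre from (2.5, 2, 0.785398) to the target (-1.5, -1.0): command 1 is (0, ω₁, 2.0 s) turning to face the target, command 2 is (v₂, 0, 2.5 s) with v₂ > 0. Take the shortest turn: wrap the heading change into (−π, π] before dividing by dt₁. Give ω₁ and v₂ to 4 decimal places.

ω₁ = 1.4998, v₂ = 2.0000

heading to target = atan2(-1−2, -1.5−2.5) = -2.4981
Δθ = wrap(-2.4981 − 0.7854) = 2.9997; ω₁ = Δθ/dt₁ = 1.4998
distance = √((-1.5−2.5)² + (-1−2)²) = 5.0000; v₂ = distance/dt₂ = 2.0000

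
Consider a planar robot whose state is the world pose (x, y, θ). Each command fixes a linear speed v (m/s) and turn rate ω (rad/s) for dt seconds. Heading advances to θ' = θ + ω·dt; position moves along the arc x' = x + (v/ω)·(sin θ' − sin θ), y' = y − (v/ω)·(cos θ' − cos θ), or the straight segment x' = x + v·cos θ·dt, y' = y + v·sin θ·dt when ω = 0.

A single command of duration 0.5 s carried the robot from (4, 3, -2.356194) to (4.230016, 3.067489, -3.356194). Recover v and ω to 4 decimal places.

v = -0.5000, ω = -2.0000

Δθ = -3.356194 − -2.356194 = -1.000000
ω = Δθ/dt = -1.000000/0.5 = -2.0000
R = Δx/(sin θ' − sin θ) = 0.2500
v = R·ω = 0.2500·-2.0000 = -0.5000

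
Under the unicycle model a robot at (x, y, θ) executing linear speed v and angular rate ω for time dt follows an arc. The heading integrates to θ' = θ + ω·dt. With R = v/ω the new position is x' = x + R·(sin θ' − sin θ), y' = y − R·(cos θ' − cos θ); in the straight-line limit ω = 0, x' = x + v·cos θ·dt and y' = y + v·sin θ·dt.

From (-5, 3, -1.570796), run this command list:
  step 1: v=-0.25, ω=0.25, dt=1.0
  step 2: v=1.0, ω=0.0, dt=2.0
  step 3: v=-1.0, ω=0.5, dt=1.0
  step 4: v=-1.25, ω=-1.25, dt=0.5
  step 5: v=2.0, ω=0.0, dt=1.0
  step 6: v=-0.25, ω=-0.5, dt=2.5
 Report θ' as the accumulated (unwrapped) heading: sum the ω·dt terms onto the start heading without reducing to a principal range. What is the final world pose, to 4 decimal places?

(-4.7414, 1.2641, -2.6958)

step 1: θ'=-1.3208 (R=-1.0000) → pose (-5.0311, 3.2474, -1.3208)
step 2: θ'=-1.3208 (straight) → pose (-4.5363, 1.3096, -1.3208)
step 3: θ'=-0.8208 (R=-2.0000) → pose (-5.0107, 2.1780, -0.8208)
step 4: θ'=-1.4458 (R=1.0000) → pose (-5.2712, 2.7350, -1.4458)
step 5: θ'=-1.4458 (straight) → pose (-5.0219, 0.7506, -1.4458)
step 6: θ'=-2.6958 (R=0.5000) → pose (-4.7414, 1.2641, -2.6958)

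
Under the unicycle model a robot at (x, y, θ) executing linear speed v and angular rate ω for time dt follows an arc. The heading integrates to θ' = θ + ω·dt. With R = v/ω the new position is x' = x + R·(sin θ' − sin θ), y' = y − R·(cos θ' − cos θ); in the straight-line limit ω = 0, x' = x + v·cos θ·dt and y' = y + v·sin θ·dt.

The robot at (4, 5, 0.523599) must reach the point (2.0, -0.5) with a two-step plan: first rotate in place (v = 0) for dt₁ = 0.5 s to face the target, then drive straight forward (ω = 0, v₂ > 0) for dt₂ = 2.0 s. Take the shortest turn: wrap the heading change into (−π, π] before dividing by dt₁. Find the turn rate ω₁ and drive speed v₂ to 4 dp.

heading to target = atan2(-0.5−5, 2−4) = -1.9196
Δθ = wrap(-1.9196 − 0.5236) = -2.4432; ω₁ = Δθ/dt₁ = -4.8863
distance = √((2−4)² + (-0.5−5)²) = 5.8523; v₂ = distance/dt₂ = 2.9262

ω₁ = -4.8863, v₂ = 2.9262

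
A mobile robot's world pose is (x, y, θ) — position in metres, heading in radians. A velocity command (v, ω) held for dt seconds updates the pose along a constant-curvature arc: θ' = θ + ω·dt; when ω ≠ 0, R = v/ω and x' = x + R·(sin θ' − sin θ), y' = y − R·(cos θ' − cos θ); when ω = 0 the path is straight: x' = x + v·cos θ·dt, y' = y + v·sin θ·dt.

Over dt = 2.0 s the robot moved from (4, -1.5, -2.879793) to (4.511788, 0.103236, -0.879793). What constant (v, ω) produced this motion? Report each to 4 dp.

v = -1.0000, ω = 1.0000

Δθ = -0.879793 − -2.879793 = 2.000000
ω = Δθ/dt = 2.000000/2.0 = 1.0000
R = −Δy/(cos θ' − cos θ) = -1.0000
v = R·ω = -1.0000·1.0000 = -1.0000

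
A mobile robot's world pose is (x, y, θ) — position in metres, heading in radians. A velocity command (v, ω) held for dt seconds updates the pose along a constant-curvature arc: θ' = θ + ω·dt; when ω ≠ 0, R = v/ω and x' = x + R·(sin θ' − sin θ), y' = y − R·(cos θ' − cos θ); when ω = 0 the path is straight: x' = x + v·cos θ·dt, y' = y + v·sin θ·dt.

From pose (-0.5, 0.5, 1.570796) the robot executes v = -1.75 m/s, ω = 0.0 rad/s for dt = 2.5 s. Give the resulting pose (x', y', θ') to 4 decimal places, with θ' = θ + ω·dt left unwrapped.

(-0.5000, -3.8750, 1.5708)

θ' = 1.5708 + 0.0·2.5 = 1.5708
ω = 0 → straight: x' = -0.5 + -1.75·cos(1.5708)·2.5 = -0.5000
y' = 0.5 + -1.75·sin(1.5708)·2.5 = -3.8750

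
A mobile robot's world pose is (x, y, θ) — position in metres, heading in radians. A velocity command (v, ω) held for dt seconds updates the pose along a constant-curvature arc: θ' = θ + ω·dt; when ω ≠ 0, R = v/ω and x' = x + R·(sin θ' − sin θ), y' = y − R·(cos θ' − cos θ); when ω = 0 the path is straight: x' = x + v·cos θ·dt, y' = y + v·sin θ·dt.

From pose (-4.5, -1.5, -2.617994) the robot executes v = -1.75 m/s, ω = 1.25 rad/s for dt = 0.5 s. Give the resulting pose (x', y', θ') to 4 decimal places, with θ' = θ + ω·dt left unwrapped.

θ' = -2.6180 + 1.25·0.5 = -1.9930
R = v/ω = -1.75/1.25 = -1.4000
x' = -4.5 + -1.4000·(sin -1.9930 − sin -2.6180) = -3.9229
y' = -1.5 − -1.4000·(cos -1.9930 − cos -2.6180) = -0.8612

(-3.9229, -0.8612, -1.9930)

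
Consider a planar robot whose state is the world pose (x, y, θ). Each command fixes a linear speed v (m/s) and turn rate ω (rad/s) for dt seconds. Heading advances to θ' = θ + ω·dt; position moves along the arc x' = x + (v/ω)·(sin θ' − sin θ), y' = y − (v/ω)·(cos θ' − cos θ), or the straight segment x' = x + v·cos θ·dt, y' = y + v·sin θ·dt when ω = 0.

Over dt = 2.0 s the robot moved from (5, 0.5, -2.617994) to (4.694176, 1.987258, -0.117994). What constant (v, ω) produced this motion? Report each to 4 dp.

Δθ = -0.117994 − -2.617994 = 2.500000
ω = Δθ/dt = 2.500000/2.0 = 1.2500
R = −Δy/(cos θ' − cos θ) = -0.8000
v = R·ω = -0.8000·1.2500 = -1.0000

v = -1.0000, ω = 1.2500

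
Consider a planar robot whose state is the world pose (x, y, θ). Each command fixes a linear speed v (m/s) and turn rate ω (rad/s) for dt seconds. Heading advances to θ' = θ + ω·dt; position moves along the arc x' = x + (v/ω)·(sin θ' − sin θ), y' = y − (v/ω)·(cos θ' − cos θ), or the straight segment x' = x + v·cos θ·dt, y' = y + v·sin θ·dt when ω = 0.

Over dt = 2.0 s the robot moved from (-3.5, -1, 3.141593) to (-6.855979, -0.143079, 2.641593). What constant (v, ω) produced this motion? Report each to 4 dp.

Δθ = 2.641593 − 3.141593 = -0.500000
ω = Δθ/dt = -0.500000/2.0 = -0.2500
R = Δx/(sin θ' − sin θ) = -7.0000
v = R·ω = -7.0000·-0.2500 = 1.7500

v = 1.7500, ω = -0.2500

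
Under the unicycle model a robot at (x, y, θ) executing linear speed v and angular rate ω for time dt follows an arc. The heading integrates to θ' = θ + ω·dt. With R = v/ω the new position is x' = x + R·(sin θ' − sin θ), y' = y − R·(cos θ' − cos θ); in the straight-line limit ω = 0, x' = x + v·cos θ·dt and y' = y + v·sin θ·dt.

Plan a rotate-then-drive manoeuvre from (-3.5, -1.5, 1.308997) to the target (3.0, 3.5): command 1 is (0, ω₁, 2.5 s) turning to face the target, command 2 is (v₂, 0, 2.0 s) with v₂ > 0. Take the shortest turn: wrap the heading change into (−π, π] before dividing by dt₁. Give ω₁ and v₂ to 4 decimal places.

ω₁ = -0.2613, v₂ = 4.1003

heading to target = atan2(3.5−-1.5, 3−-3.5) = 0.6557
Δθ = wrap(0.6557 − 1.3090) = -0.6533; ω₁ = Δθ/dt₁ = -0.2613
distance = √((3−-3.5)² + (3.5−-1.5)²) = 8.2006; v₂ = distance/dt₂ = 4.1003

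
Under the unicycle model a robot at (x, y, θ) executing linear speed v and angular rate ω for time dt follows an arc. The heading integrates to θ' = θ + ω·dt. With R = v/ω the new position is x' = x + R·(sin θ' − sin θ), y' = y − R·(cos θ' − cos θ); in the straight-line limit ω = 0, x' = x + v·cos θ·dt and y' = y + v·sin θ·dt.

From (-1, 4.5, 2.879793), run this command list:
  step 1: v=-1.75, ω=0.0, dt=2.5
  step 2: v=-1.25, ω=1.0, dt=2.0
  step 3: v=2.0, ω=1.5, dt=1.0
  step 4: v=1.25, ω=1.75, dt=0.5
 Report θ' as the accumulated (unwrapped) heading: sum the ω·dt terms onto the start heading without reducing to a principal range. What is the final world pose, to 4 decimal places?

step 1: θ'=2.8798 (straight) → pose (3.2259, 3.3677, 2.8798)
step 2: θ'=4.8798 (R=-1.2500) → pose (4.7820, 4.7834, 4.8798)
step 3: θ'=6.3798 (R=1.3333) → pose (6.2253, 3.6784, 6.3798)
step 4: θ'=7.2548 (R=0.7143) → pose (6.7462, 3.9865, 7.2548)

(6.7462, 3.9865, 7.2548)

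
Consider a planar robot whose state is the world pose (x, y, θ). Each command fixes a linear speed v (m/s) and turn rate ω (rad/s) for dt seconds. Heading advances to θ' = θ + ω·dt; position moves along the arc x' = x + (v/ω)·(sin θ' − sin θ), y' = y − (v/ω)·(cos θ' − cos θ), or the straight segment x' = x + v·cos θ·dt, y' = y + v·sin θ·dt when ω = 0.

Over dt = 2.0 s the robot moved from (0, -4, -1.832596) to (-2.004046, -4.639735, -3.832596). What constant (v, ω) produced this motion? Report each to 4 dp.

v = 1.2500, ω = -1.0000

Δθ = -3.832596 − -1.832596 = -2.000000
ω = Δθ/dt = -2.000000/2.0 = -1.0000
R = Δx/(sin θ' − sin θ) = -1.2500
v = R·ω = -1.2500·-1.0000 = 1.2500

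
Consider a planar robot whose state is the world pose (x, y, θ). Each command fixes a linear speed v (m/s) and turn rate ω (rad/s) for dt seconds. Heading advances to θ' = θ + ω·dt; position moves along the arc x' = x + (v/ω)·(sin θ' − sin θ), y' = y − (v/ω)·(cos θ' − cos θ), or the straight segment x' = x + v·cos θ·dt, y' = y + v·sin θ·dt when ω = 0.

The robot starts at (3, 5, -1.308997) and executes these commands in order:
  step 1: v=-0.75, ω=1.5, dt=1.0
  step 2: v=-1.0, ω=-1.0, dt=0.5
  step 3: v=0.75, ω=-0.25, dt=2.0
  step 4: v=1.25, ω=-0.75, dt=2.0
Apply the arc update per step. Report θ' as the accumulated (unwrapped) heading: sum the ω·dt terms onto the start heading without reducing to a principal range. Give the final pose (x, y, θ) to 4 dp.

step 1: θ'=0.1910 (R=-0.5000) → pose (2.4221, 5.3615, 0.1910)
step 2: θ'=-0.3090 (R=1.0000) → pose (1.9282, 5.3907, -0.3090)
step 3: θ'=-0.8090 (R=-3.0000) → pose (3.1866, 4.6034, -0.8090)
step 4: θ'=-2.3090 (R=-1.6667) → pose (3.2135, 2.3315, -2.3090)

(3.2135, 2.3315, -2.3090)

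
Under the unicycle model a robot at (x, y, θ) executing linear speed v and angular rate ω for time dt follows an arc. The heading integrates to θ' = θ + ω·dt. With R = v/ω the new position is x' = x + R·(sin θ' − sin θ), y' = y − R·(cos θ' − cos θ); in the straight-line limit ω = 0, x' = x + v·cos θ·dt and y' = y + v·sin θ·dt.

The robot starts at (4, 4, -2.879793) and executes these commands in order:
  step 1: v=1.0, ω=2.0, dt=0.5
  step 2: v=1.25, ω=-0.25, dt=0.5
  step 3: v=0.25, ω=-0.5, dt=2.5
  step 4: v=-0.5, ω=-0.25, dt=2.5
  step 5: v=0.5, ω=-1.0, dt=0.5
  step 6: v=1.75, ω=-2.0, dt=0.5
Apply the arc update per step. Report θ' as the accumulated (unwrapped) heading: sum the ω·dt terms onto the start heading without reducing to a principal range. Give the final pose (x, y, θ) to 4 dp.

step 1: θ'=-1.8798 (R=0.5000) → pose (3.6531, 3.6691, -1.8798)
step 2: θ'=-2.0048 (R=-5.0000) → pose (3.4264, 3.0871, -2.0048)
step 3: θ'=-3.2548 (R=-0.5000) → pose (2.9162, 2.8006, -3.2548)
step 4: θ'=-3.8798 (R=2.0000) → pose (4.0362, 2.2927, -3.8798)
step 5: θ'=-4.3798 (R=-0.5000) → pose (3.9001, 2.4993, -4.3798)
step 6: θ'=-5.3798 (R=-0.8750) → pose (4.0399, 3.3266, -5.3798)

(4.0399, 3.3266, -5.3798)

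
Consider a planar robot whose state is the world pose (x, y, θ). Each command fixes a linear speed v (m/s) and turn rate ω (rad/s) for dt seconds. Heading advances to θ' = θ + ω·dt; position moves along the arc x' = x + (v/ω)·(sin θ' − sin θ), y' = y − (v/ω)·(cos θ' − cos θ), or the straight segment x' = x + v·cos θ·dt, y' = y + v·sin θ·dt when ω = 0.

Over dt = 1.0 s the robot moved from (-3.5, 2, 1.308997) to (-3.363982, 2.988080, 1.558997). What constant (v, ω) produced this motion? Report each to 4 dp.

v = 1.0000, ω = 0.2500

Δθ = 1.558997 − 1.308997 = 0.250000
ω = Δθ/dt = 0.250000/1.0 = 0.2500
R = −Δy/(cos θ' − cos θ) = 4.0000
v = R·ω = 4.0000·0.2500 = 1.0000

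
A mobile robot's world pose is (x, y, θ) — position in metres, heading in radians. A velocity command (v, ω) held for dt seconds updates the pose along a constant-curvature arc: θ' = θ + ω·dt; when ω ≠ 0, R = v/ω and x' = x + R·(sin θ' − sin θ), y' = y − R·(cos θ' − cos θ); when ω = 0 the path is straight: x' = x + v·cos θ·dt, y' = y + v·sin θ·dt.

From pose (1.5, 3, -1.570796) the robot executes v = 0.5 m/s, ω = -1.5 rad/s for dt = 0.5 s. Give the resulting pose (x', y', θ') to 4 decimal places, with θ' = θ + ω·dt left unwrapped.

θ' = -1.5708 + -1.5·0.5 = -2.3208
R = v/ω = 0.5/-1.5 = -0.3333
x' = 1.5 + -0.3333·(sin -2.3208 − sin -1.5708) = 1.4106
y' = 3 − -0.3333·(cos -2.3208 − cos -1.5708) = 2.7728

(1.4106, 2.7728, -2.3208)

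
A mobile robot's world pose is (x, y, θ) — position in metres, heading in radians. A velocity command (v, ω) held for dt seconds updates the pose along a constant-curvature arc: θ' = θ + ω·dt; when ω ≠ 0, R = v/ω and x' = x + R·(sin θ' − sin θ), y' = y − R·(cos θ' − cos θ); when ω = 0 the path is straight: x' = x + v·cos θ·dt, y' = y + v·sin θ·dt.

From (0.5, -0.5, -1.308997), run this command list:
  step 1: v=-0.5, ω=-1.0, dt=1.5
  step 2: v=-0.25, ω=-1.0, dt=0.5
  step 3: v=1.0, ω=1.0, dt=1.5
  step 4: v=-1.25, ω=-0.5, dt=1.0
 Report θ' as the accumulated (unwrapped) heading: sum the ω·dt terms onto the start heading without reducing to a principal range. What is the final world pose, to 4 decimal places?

step 1: θ'=-2.8090 (R=0.5000) → pose (0.8197, 0.1020, -2.8090)
step 2: θ'=-3.3090 (R=0.2500) → pose (0.9430, 0.1122, -3.3090)
step 3: θ'=-1.8090 (R=1.0000) → pose (-0.1954, -0.6379, -1.8090)
step 4: θ'=-2.3090 (R=2.5000) → pose (0.3848, 0.4547, -2.3090)

(0.3848, 0.4547, -2.3090)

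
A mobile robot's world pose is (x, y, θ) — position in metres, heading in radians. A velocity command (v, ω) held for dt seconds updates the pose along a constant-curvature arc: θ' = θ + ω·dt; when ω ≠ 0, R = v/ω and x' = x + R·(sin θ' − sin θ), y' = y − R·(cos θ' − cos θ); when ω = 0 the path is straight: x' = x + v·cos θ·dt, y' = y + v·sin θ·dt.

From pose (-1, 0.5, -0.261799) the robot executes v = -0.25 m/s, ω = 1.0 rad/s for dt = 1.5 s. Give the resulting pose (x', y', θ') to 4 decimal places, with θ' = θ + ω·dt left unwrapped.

θ' = -0.2618 + 1.0·1.5 = 1.2382
R = v/ω = -0.25/1.0 = -0.2500
x' = -1 + -0.2500·(sin 1.2382 − sin -0.2618) = -1.3010
y' = 0.5 − -0.2500·(cos 1.2382 − cos -0.2618) = 0.3401

(-1.3010, 0.3401, 1.2382)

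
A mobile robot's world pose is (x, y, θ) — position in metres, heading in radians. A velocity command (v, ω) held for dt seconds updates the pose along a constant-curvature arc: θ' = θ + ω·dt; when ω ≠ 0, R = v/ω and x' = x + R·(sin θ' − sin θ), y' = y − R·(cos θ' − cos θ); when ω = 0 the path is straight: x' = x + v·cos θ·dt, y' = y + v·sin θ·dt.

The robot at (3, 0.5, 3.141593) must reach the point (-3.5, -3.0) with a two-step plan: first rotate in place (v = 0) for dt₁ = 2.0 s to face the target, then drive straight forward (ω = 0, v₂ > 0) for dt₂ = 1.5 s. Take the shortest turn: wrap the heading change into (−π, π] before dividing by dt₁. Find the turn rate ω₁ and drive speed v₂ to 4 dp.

heading to target = atan2(-3−0.5, -3.5−3) = -2.6477
Δθ = wrap(-2.6477 − 3.1416) = 0.4939; ω₁ = Δθ/dt₁ = 0.2470
distance = √((-3.5−3)² + (-3−0.5)²) = 7.3824; v₂ = distance/dt₂ = 4.9216

ω₁ = 0.2470, v₂ = 4.9216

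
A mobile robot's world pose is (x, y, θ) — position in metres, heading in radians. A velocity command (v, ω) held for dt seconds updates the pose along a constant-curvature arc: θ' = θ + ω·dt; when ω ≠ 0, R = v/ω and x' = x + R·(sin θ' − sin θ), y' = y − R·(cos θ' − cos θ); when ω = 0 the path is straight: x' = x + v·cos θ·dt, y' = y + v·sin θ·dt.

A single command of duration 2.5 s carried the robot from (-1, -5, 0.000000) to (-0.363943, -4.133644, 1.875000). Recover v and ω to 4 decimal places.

v = 0.5000, ω = 0.7500

Δθ = 1.875000 − 0.000000 = 1.875000
ω = Δθ/dt = 1.875000/2.5 = 0.7500
R = −Δy/(cos θ' − cos θ) = 0.6667
v = R·ω = 0.6667·0.7500 = 0.5000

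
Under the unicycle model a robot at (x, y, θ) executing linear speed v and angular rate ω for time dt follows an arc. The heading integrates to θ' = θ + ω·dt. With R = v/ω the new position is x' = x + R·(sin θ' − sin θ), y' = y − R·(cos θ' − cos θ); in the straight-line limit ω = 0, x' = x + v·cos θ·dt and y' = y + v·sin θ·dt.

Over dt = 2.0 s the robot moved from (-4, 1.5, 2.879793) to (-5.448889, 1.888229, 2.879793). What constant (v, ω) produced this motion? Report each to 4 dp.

v = 0.7500, ω = 0.0000

Δθ = 2.879793 − 2.879793 = 0.000000
ω = Δθ/dt = 0.000000/2.0 = 0.0000
ω = 0 → v = (Δx·cos θ + Δy·sin θ)/dt = 0.7500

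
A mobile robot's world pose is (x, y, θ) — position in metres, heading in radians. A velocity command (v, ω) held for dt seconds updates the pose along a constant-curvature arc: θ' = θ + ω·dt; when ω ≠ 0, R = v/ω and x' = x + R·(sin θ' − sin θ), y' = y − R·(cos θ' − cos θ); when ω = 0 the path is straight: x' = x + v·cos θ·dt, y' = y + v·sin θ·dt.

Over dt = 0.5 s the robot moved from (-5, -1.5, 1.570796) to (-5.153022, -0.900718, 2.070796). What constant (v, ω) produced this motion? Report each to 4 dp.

Δθ = 2.070796 − 1.570796 = 0.500000
ω = Δθ/dt = 0.500000/0.5 = 1.0000
R = −Δy/(cos θ' − cos θ) = 1.2500
v = R·ω = 1.2500·1.0000 = 1.2500

v = 1.2500, ω = 1.0000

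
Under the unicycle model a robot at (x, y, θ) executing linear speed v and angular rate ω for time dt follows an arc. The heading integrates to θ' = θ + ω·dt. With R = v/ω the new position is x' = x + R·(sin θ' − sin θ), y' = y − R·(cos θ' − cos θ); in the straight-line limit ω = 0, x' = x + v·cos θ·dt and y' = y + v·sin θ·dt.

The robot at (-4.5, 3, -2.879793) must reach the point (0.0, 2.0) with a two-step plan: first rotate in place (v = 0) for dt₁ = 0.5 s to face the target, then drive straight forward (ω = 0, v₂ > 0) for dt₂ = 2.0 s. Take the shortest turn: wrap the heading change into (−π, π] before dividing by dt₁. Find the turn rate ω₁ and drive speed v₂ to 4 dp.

ω₁ = 5.3222, v₂ = 2.3049

heading to target = atan2(2−3, 0−-4.5) = -0.2187
Δθ = wrap(-0.2187 − -2.8798) = 2.6611; ω₁ = Δθ/dt₁ = 5.3222
distance = √((0−-4.5)² + (2−3)²) = 4.6098; v₂ = distance/dt₂ = 2.3049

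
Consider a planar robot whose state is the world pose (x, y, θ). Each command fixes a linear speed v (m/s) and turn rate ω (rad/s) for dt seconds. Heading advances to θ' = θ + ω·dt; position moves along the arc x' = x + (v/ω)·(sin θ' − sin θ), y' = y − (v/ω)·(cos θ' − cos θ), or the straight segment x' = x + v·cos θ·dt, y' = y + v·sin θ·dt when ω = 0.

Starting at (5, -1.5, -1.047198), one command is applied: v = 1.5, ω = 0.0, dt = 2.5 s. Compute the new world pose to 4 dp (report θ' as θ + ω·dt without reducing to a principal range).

(6.8750, -4.7476, -1.0472)

θ' = -1.0472 + 0.0·2.5 = -1.0472
ω = 0 → straight: x' = 5 + 1.5·cos(-1.0472)·2.5 = 6.8750
y' = -1.5 + 1.5·sin(-1.0472)·2.5 = -4.7476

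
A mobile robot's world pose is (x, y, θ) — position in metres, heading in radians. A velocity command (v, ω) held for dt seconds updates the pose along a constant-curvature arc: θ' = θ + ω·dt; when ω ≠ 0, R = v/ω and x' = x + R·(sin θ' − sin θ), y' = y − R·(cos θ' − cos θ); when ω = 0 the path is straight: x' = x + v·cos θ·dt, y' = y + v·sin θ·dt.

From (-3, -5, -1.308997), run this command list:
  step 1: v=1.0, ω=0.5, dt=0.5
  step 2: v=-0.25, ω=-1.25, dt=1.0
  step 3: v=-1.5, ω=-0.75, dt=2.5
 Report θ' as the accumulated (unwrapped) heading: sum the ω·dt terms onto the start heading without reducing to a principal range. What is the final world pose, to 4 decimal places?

step 1: θ'=-1.0590 (R=2.0000) → pose (-2.8119, -5.4619, -1.0590)
step 2: θ'=-2.3090 (R=0.2000) → pose (-2.7854, -5.2293, -2.3090)
step 3: θ'=-4.1840 (R=2.0000) → pose (0.4212, -5.5669, -4.1840)

(0.4212, -5.5669, -4.1840)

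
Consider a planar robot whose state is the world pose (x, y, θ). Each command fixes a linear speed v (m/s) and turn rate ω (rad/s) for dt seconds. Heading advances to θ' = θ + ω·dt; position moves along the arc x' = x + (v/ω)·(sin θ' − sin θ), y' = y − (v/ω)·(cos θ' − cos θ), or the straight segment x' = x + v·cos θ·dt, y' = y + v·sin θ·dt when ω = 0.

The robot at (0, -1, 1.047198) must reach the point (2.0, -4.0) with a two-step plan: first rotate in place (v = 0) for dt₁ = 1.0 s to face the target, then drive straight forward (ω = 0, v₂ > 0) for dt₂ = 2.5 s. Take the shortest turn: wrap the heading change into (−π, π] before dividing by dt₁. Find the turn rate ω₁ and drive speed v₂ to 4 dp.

heading to target = atan2(-4−-1, 2−0) = -0.9828
Δθ = wrap(-0.9828 − 1.0472) = -2.0300; ω₁ = Δθ/dt₁ = -2.0300
distance = √((2−0)² + (-4−-1)²) = 3.6056; v₂ = distance/dt₂ = 1.4422

ω₁ = -2.0300, v₂ = 1.4422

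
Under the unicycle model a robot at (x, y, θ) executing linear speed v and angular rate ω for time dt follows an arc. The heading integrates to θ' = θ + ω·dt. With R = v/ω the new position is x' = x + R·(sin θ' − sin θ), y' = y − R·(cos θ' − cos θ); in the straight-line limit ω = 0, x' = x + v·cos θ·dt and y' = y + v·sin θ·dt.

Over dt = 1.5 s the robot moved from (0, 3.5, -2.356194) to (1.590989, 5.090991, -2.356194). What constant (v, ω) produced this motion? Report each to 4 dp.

v = -1.5000, ω = 0.0000

Δθ = -2.356194 − -2.356194 = 0.000000
ω = Δθ/dt = 0.000000/1.5 = 0.0000
ω = 0 → v = (Δx·cos θ + Δy·sin θ)/dt = -1.5000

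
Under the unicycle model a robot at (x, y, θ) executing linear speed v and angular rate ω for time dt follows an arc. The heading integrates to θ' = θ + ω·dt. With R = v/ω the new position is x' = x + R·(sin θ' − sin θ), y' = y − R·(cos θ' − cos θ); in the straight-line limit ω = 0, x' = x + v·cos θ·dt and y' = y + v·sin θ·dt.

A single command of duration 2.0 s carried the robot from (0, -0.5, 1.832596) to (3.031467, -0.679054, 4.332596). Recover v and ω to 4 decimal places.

v = -2.0000, ω = 1.2500

Δθ = 4.332596 − 1.832596 = 2.500000
ω = Δθ/dt = 2.500000/2.0 = 1.2500
R = Δx/(sin θ' − sin θ) = -1.6000
v = R·ω = -1.6000·1.2500 = -2.0000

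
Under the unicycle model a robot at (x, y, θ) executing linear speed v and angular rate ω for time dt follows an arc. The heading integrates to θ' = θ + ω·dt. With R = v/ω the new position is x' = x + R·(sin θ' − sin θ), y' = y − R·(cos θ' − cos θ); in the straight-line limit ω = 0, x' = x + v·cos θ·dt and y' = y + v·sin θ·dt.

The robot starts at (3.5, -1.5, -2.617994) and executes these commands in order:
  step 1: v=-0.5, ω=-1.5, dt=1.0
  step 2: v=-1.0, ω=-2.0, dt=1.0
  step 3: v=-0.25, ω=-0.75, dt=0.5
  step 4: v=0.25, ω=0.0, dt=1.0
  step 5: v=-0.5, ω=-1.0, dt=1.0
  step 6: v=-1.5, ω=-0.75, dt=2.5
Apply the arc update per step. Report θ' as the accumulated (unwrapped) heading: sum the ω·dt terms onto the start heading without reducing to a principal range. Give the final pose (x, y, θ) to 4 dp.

step 1: θ'=-4.1180 (R=0.3333) → pose (3.9428, -1.6020, -4.1180)
step 2: θ'=-6.1180 (R=0.5000) → pose (3.6108, -2.3752, -6.1180)
step 3: θ'=-6.4930 (R=0.3333) → pose (3.4866, -2.3724, -6.4930)
step 4: θ'=-6.4930 (straight) → pose (3.7311, -2.4245, -6.4930)
step 5: θ'=-7.4930 (R=0.5000) → pose (3.3674, -2.1121, -7.4930)
step 6: θ'=-9.3680 (R=2.0000) → pose (5.1250, 0.5911, -9.3680)

(5.1250, 0.5911, -9.3680)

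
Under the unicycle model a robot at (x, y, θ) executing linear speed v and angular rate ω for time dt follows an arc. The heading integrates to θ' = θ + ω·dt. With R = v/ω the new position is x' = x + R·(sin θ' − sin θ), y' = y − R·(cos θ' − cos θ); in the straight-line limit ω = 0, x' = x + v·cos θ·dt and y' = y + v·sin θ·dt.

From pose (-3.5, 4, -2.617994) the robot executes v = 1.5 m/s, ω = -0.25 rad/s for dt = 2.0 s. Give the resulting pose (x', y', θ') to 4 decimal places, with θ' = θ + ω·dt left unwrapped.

(-6.3584, 3.1978, -3.1180)

θ' = -2.6180 + -0.25·2.0 = -3.1180
R = v/ω = 1.5/-0.25 = -6.0000
x' = -3.5 + -6.0000·(sin -3.1180 − sin -2.6180) = -6.3584
y' = 4 − -6.0000·(cos -3.1180 − cos -2.6180) = 3.1978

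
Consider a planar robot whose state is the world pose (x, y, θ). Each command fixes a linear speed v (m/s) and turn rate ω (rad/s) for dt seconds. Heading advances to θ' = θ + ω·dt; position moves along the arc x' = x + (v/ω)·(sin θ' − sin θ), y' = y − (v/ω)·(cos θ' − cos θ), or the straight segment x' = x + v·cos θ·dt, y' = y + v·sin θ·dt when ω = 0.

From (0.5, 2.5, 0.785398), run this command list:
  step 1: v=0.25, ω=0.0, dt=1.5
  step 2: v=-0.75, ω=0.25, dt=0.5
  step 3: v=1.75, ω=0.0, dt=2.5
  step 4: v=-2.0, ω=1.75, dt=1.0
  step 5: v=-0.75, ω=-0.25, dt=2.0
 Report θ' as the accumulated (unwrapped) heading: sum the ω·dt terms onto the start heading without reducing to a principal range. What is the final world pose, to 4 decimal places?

(4.6796, 3.2339, 2.1604)

step 1: θ'=0.7854 (straight) → pose (0.7652, 2.7652, 0.7854)
step 2: θ'=0.9104 (R=-3.0000) → pose (0.5172, 2.4841, 0.9104)
step 3: θ'=0.9104 (straight) → pose (3.2010, 5.9393, 0.9104)
step 4: θ'=2.6604 (R=-1.1429) → pose (3.5746, 4.2251, 2.6604)
step 5: θ'=2.1604 (R=3.0000) → pose (4.6796, 3.2339, 2.1604)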